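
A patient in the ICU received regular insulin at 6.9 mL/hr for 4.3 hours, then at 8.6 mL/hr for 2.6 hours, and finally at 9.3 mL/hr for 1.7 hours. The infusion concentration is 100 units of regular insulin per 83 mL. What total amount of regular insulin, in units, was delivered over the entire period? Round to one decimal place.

Concentration = 100 units ÷ 83 mL = 1.204819 units/mL
Stage 1: 6.9 mL/hr × 4.3 hr = 29.67 mL → 29.67 mL × 1.204819 units/mL = 35.74699 units
Stage 2: 8.6 mL/hr × 2.6 hr = 22.36 mL → 22.36 mL × 1.204819 units/mL = 26.93976 units
Stage 3: 9.3 mL/hr × 1.7 hr = 15.81 mL → 15.81 mL × 1.204819 units/mL = 19.04819 units
Total = 35.74699 + 26.93976 + 19.04819 = 81.73494 units

81.7 units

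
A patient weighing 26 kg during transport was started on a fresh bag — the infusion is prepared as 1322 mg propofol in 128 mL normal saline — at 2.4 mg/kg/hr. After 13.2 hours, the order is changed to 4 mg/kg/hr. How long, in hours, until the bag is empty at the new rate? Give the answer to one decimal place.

Initial rate:
Dose = 2.4 mg/kg/hr × 26 kg = 62.4 mg/hr
Concentration = 1322 mg ÷ 128 mL = 10.32812 mg/mL
Rate = 62.4 mg/hr ÷ 10.32812 mg/mL = 6.041755 mL/hr
Volume infused so far = 6.041755 mL/hr × 13.2 hr = 79.75116 mL
Volume remaining = 128 − 79.75116 = 48.24884 mL
New rate:
Dose = 4 mg/kg/hr × 26 kg = 104 mg/hr
Rate = 104 mg/hr ÷ 10.32812 mg/mL = 10.06959 mL/hr
Time remaining = 48.24884 mL ÷ 10.06959 mL/hr = 4.791538 hr

4.8 hours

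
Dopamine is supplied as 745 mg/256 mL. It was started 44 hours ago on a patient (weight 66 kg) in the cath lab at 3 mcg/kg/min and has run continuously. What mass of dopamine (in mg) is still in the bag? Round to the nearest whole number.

Dose = 3 mcg/kg/min × 66 kg = 198 mcg/min
198 mcg/min × 60 min/hr = 11880 mcg/hr
Concentration = 745 mg ÷ 256 mL = 2.910156 mg/mL = 2910.156 mcg/mL
Rate = 11880 mcg/hr ÷ 2910.156 mcg/mL = 4.082255 mL/hr
Volume infused = 4.082255 mL/hr × 44 hr = 179.6192 mL
Volume remaining = 256 − 179.6192 = 76.38078 mL
Drug remaining = 76.38078 mL × 2910.156 mcg/mL = 222280 mcg = 222.28 mg

222 mg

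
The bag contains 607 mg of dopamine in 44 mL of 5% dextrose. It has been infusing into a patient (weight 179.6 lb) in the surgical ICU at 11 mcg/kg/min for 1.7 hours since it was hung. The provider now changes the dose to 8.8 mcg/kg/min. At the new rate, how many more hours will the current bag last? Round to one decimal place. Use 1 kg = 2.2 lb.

Initial rate:
Weight = 179.6 lb ÷ 2.2 lb/kg = 81.63636 kg
Dose = 11 mcg/kg/min × 81.63636 kg = 898 mcg/min
898 mcg/min × 60 min/hr = 53880 mcg/hr
Concentration = 607 mg ÷ 44 mL = 13.79545 mg/mL = 13795.45 mcg/mL
Rate = 53880 mcg/hr ÷ 13795.45 mcg/mL = 3.905634 mL/hr
Volume infused so far = 3.905634 mL/hr × 1.7 hr = 6.639578 mL
Volume remaining = 44 − 6.639578 = 37.36042 mL
New rate:
Dose = 8.8 mcg/kg/min × 81.63636 kg = 718.4 mcg/min
718.4 mcg/min × 60 min/hr = 43104 mcg/hr
Rate = 43104 mcg/hr ÷ 13795.45 mcg/mL = 3.124507 mL/hr
Time remaining = 37.36042 mL ÷ 3.124507 mL/hr = 11.95722 hr

12.0 hours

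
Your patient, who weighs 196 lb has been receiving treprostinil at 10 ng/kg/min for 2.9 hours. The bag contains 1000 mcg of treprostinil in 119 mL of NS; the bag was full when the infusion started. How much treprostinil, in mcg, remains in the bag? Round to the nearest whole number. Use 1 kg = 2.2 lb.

845 mcg

Weight = 196 lb ÷ 2.2 lb/kg = 89.09091 kg
Dose = 10 ng/kg/min × 89.09091 kg = 890.9091 ng/min
890.9091 ng/min × 60 min/hr = 53454.55 ng/hr
Concentration = 1000 mcg ÷ 119 mL = 8.403361 mcg/mL = 8403.361 ng/mL
Rate = 53454.55 ng/hr ÷ 8403.361 ng/mL = 6.361091 mL/hr
Volume infused = 6.361091 mL/hr × 2.9 hr = 18.44716 mL
Volume remaining = 119 − 18.44716 = 100.5528 mL
Drug remaining = 100.5528 mL × 8403.361 ng/mL = 844981.8 ng = 844.9818 mcg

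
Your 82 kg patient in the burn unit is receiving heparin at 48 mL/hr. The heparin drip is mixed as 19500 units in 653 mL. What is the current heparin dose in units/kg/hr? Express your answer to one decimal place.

Concentration = 19500 units ÷ 653 mL = 29.86217 units/mL
Drug rate = 48 mL/hr × 29.86217 units/mL = 1433.384 units/hr
1433.384 units/hr ÷ 82 kg = 17.4803 units/kg/hr

17.5 units/kg/hr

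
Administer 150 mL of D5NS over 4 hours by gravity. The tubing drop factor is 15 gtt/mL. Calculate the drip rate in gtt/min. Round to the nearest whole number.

150 mL ÷ (4 hr × 60 = 240 min) = 0.625 mL/min
0.625 mL/min × 15 gtt/mL = 9.375 gtt/min

9 gtt/min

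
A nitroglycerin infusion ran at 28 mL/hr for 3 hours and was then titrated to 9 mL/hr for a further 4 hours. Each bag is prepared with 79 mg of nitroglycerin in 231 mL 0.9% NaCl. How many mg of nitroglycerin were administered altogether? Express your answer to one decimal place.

41.0 mg

Concentration = 79 mg ÷ 231 mL = 0.3419913 mg/mL
Stage 1: 28 mL/hr × 3 hr = 84 mL → 84 mL × 0.3419913 mg/mL = 28.72727 mg
Stage 2: 9 mL/hr × 4 hr = 36 mL → 36 mL × 0.3419913 mg/mL = 12.31169 mg
Total = 28.72727 + 12.31169 = 41.03896 mg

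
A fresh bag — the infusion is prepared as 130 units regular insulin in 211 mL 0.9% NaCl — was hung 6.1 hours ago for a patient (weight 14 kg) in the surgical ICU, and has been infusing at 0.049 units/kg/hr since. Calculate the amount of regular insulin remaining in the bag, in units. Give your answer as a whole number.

126 units

Dose = 0.049 units/kg/hr × 14 kg = 0.686 units/hr
Concentration = 130 units ÷ 211 mL = 0.6161137 units/mL
Rate = 0.686 units/hr ÷ 0.6161137 units/mL = 1.113431 mL/hr
Volume infused = 1.113431 mL/hr × 6.1 hr = 6.791928 mL
Volume remaining = 211 − 6.791928 = 204.2081 mL
Drug remaining = 204.2081 mL × 0.6161137 units/mL = 125.8154 units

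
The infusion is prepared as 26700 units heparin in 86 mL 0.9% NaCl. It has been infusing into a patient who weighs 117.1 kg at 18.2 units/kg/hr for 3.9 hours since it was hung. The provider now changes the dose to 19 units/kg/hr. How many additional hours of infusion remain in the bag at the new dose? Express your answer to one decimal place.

8.3 hours

Initial rate:
Dose = 18.2 units/kg/hr × 117.1 kg = 2131.22 units/hr
Concentration = 26700 units ÷ 86 mL = 310.4651 units/mL
Rate = 2131.22 units/hr ÷ 310.4651 units/mL = 6.864604 mL/hr
Volume infused so far = 6.864604 mL/hr × 3.9 hr = 26.77195 mL
Volume remaining = 86 − 26.77195 = 59.22805 mL
New rate:
Dose = 19 units/kg/hr × 117.1 kg = 2224.9 units/hr
Rate = 2224.9 units/hr ÷ 310.4651 units/mL = 7.166345 mL/hr
Time remaining = 59.22805 mL ÷ 7.166345 mL/hr = 8.26475 hr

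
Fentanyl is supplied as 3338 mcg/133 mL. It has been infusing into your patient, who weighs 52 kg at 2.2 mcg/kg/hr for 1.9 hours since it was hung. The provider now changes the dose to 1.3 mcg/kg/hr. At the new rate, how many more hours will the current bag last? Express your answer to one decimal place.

Initial rate:
Dose = 2.2 mcg/kg/hr × 52 kg = 114.4 mcg/hr
Concentration = 3338 mcg ÷ 133 mL = 25.09774 mcg/mL
Rate = 114.4 mcg/hr ÷ 25.09774 mcg/mL = 4.558179 mL/hr
Volume infused so far = 4.558179 mL/hr × 1.9 hr = 8.660539 mL
Volume remaining = 133 − 8.660539 = 124.3395 mL
New rate:
Dose = 1.3 mcg/kg/hr × 52 kg = 67.6 mcg/hr
Rate = 67.6 mcg/hr ÷ 25.09774 mcg/mL = 2.693469 mL/hr
Time remaining = 124.3395 mL ÷ 2.693469 mL/hr = 46.16331 hr

46.2 hours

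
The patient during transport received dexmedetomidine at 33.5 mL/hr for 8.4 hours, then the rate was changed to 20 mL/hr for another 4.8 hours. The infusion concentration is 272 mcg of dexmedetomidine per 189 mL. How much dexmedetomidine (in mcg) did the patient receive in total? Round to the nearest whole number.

Concentration = 272 mcg ÷ 189 mL = 1.439153 mcg/mL
Stage 1: 33.5 mL/hr × 8.4 hr = 281.4 mL → 281.4 mL × 1.439153 mcg/mL = 404.9778 mcg
Stage 2: 20 mL/hr × 4.8 hr = 96 mL → 96 mL × 1.439153 mcg/mL = 138.1587 mcg
Total = 404.9778 + 138.1587 = 543.1365 mcg

543 mcg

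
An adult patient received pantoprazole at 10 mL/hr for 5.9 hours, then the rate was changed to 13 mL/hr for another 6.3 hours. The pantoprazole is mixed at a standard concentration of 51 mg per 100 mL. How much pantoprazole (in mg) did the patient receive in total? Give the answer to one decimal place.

Concentration = 51 mg ÷ 100 mL = 0.51 mg/mL
Stage 1: 10 mL/hr × 5.9 hr = 59 mL → 59 mL × 0.51 mg/mL = 30.09 mg
Stage 2: 13 mL/hr × 6.3 hr = 81.9 mL → 81.9 mL × 0.51 mg/mL = 41.769 mg
Total = 30.09 + 41.769 = 71.859 mg

71.9 mg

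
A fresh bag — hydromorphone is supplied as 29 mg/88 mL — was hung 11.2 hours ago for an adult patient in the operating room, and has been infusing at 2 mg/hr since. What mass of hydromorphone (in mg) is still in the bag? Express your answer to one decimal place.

Concentration = 29 mg ÷ 88 mL = 0.3295455 mg/mL
Rate = 2 mg/hr ÷ 0.3295455 mg/mL = 6.068966 mL/hr
Volume infused = 6.068966 mL/hr × 11.2 hr = 67.97241 mL
Volume remaining = 88 − 67.97241 = 20.02759 mL
Drug remaining = 20.02759 mL × 0.3295455 mg/mL = 6.6 mg

6.6 mg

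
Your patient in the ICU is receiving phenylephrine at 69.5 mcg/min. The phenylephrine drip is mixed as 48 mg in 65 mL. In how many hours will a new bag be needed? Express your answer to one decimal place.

11.5 hours

69.5 mcg/min × 60 min/hr = 4170 mcg/hr
Concentration = 48 mg ÷ 65 mL = 0.7384615 mg/mL = 738.4615 mcg/mL
Rate = 4170 mcg/hr ÷ 738.4615 mcg/mL = 5.646875 mL/hr
Duration = 65 mL ÷ 5.646875 mL/hr = 11.51079 hr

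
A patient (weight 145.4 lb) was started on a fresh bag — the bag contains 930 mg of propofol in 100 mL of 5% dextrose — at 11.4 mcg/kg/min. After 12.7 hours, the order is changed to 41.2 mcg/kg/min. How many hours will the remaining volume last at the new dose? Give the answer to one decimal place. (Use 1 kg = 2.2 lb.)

2.2 hours

Initial rate:
Weight = 145.4 lb ÷ 2.2 lb/kg = 66.09091 kg
Dose = 11.4 mcg/kg/min × 66.09091 kg = 753.4364 mcg/min
753.4364 mcg/min × 60 min/hr = 45206.18 mcg/hr
Concentration = 930 mg ÷ 100 mL = 9.3 mg/mL = 9300 mcg/mL
Rate = 45206.18 mcg/hr ÷ 9300 mcg/mL = 4.86088 mL/hr
Volume infused so far = 4.86088 mL/hr × 12.7 hr = 61.73317 mL
Volume remaining = 100 − 61.73317 = 38.26683 mL
New rate:
Dose = 41.2 mcg/kg/min × 66.09091 kg = 2722.945 mcg/min
2722.945 mcg/min × 60 min/hr = 163376.7 mcg/hr
Rate = 163376.7 mcg/hr ÷ 9300 mcg/mL = 17.56739 mL/hr
Time remaining = 38.26683 mL ÷ 17.56739 mL/hr = 2.178288 hr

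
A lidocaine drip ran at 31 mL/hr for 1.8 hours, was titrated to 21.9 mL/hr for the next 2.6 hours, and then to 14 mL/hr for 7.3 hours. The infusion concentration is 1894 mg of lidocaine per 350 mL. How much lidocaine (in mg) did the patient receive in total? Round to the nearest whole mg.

1163 mg

Concentration = 1894 mg ÷ 350 mL = 5.411429 mg/mL
Stage 1: 31 mL/hr × 1.8 hr = 55.8 mL → 55.8 mL × 5.411429 mg/mL = 301.9577 mg
Stage 2: 21.9 mL/hr × 2.6 hr = 56.94 mL → 56.94 mL × 5.411429 mg/mL = 308.1267 mg
Stage 3: 14 mL/hr × 7.3 hr = 102.2 mL → 102.2 mL × 5.411429 mg/mL = 553.048 mg
Total = 301.9577 + 308.1267 + 553.048 = 1163.132 mg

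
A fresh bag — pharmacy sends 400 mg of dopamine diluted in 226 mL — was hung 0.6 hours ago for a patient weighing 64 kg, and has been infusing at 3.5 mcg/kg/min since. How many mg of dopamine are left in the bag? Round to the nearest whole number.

392 mg

Dose = 3.5 mcg/kg/min × 64 kg = 224 mcg/min
224 mcg/min × 60 min/hr = 13440 mcg/hr
Concentration = 400 mg ÷ 226 mL = 1.769912 mg/mL = 1769.912 mcg/mL
Rate = 13440 mcg/hr ÷ 1769.912 mcg/mL = 7.5936 mL/hr
Volume infused = 7.5936 mL/hr × 0.6 hr = 4.55616 mL
Volume remaining = 226 − 4.55616 = 221.4438 mL
Drug remaining = 221.4438 mL × 1769.912 mcg/mL = 391936 mcg = 391.936 mg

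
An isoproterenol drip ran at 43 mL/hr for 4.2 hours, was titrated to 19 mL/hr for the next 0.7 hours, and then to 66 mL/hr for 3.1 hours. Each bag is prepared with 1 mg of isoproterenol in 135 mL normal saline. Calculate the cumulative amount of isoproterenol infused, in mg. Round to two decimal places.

2.95 mg

Concentration = 1 mg ÷ 135 mL = 0.007407407 mg/mL
Stage 1: 43 mL/hr × 4.2 hr = 180.6 mL → 180.6 mL × 0.007407407 mg/mL = 1.337778 mg
Stage 2: 19 mL/hr × 0.7 hr = 13.3 mL → 13.3 mL × 0.007407407 mg/mL = 0.09851852 mg
Stage 3: 66 mL/hr × 3.1 hr = 204.6 mL → 204.6 mL × 0.007407407 mg/mL = 1.515556 mg
Total = 1.337778 + 0.09851852 + 1.515556 = 2.951852 mg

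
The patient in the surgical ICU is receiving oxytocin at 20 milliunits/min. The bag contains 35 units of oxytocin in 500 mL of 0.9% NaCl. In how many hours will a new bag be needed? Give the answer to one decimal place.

20 milliunits/min × 60 min/hr = 1200 milliunits/hr
Concentration = 35 units ÷ 500 mL = 0.07 units/mL = 70 milliunits/mL
Rate = 1200 milliunits/hr ÷ 70 milliunits/mL = 17.14286 mL/hr
Duration = 500 mL ÷ 17.14286 mL/hr = 29.16667 hr

29.2 hours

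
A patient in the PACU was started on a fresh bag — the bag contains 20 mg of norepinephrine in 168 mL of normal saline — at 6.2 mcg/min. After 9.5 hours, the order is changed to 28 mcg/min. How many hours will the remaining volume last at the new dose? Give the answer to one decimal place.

9.8 hours

Initial rate:
6.2 mcg/min × 60 min/hr = 372 mcg/hr
Concentration = 20 mg ÷ 168 mL = 0.1190476 mg/mL = 119.0476 mcg/mL
Rate = 372 mcg/hr ÷ 119.0476 mcg/mL = 3.1248 mL/hr
Volume infused so far = 3.1248 mL/hr × 9.5 hr = 29.6856 mL
Volume remaining = 168 − 29.6856 = 138.3144 mL
New rate:
28 mcg/min × 60 min/hr = 1680 mcg/hr
Rate = 1680 mcg/hr ÷ 119.0476 mcg/mL = 14.112 mL/hr
Time remaining = 138.3144 mL ÷ 14.112 mL/hr = 9.80119 hr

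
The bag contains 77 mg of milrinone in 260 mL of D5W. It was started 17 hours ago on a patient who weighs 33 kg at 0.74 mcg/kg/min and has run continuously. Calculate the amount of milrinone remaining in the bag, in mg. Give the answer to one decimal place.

52.1 mg

Dose = 0.74 mcg/kg/min × 33 kg = 24.42 mcg/min
24.42 mcg/min × 60 min/hr = 1465.2 mcg/hr
Concentration = 77 mg ÷ 260 mL = 0.2961538 mg/mL = 296.1538 mcg/mL
Rate = 1465.2 mcg/hr ÷ 296.1538 mcg/mL = 4.947429 mL/hr
Volume infused = 4.947429 mL/hr × 17 hr = 84.10629 mL
Volume remaining = 260 − 84.10629 = 175.8937 mL
Drug remaining = 175.8937 mL × 296.1538 mcg/mL = 52091.6 mcg = 52.0916 mg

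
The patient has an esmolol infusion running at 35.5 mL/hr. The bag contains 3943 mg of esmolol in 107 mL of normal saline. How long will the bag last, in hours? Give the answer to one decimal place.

3.0 hours

Duration = 107 mL ÷ 35.5 mL/hr = 3.014085 hr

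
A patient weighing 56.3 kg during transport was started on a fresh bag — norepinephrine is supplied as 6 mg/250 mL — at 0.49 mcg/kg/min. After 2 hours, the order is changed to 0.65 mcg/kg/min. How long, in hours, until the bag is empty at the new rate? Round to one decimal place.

1.2 hours

Initial rate:
Dose = 0.49 mcg/kg/min × 56.3 kg = 27.587 mcg/min
27.587 mcg/min × 60 min/hr = 1655.22 mcg/hr
Concentration = 6 mg ÷ 250 mL = 0.024 mg/mL = 24 mcg/mL
Rate = 1655.22 mcg/hr ÷ 24 mcg/mL = 68.9675 mL/hr
Volume infused so far = 68.9675 mL/hr × 2 hr = 137.935 mL
Volume remaining = 250 − 137.935 = 112.065 mL
New rate:
Dose = 0.65 mcg/kg/min × 56.3 kg = 36.595 mcg/min
36.595 mcg/min × 60 min/hr = 2195.7 mcg/hr
Rate = 2195.7 mcg/hr ÷ 24 mcg/mL = 91.4875 mL/hr
Time remaining = 112.065 mL ÷ 91.4875 mL/hr = 1.224921 hr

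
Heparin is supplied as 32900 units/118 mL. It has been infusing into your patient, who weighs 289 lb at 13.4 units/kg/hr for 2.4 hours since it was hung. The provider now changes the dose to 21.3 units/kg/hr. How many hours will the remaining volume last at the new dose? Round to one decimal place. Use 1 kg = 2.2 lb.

Initial rate:
Weight = 289 lb ÷ 2.2 lb/kg = 131.3636 kg
Dose = 13.4 units/kg/hr × 131.3636 kg = 1760.273 units/hr
Concentration = 32900 units ÷ 118 mL = 278.8136 units/mL
Rate = 1760.273 units/hr ÷ 278.8136 units/mL = 6.31344 mL/hr
Volume infused so far = 6.31344 mL/hr × 2.4 hr = 15.15226 mL
Volume remaining = 118 − 15.15226 = 102.8477 mL
New rate:
Dose = 21.3 units/kg/hr × 131.3636 kg = 2798.045 units/hr
Rate = 2798.045 units/hr ÷ 278.8136 units/mL = 10.03554 mL/hr
Time remaining = 102.8477 mL ÷ 10.03554 mL/hr = 10.24835 hr

10.2 hours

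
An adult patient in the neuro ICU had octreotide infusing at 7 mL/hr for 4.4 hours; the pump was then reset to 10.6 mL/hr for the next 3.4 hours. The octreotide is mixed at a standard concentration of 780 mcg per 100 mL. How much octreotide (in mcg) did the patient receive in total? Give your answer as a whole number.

Concentration = 780 mcg ÷ 100 mL = 7.8 mcg/mL
Stage 1: 7 mL/hr × 4.4 hr = 30.8 mL → 30.8 mL × 7.8 mcg/mL = 240.24 mcg
Stage 2: 10.6 mL/hr × 3.4 hr = 36.04 mL → 36.04 mL × 7.8 mcg/mL = 281.112 mcg
Total = 240.24 + 281.112 = 521.352 mcg

521 mcg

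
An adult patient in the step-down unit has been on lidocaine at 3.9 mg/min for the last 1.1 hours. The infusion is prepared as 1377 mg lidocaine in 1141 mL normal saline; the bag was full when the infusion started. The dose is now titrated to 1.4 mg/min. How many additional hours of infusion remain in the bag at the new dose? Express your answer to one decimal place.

Initial rate:
3.9 mg/min × 60 min/hr = 234 mg/hr
Concentration = 1377 mg ÷ 1141 mL = 1.206836 mg/mL
Rate = 234 mg/hr ÷ 1.206836 mg/mL = 193.8954 mL/hr
Volume infused so far = 193.8954 mL/hr × 1.1 hr = 213.285 mL
Volume remaining = 1141 − 213.285 = 927.715 mL
New rate:
1.4 mg/min × 60 min/hr = 84 mg/hr
Rate = 84 mg/hr ÷ 1.206836 mg/mL = 69.60349 mL/hr
Time remaining = 927.715 mL ÷ 69.60349 mL/hr = 13.32857 hr

13.3 hours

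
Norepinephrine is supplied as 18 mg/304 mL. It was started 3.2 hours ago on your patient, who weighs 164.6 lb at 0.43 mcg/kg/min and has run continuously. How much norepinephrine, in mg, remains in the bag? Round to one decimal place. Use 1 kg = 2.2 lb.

Weight = 164.6 lb ÷ 2.2 lb/kg = 74.81818 kg
Dose = 0.43 mcg/kg/min × 74.81818 kg = 32.17182 mcg/min
32.17182 mcg/min × 60 min/hr = 1930.309 mcg/hr
Concentration = 18 mg ÷ 304 mL = 0.05921053 mg/mL = 59.21053 mcg/mL
Rate = 1930.309 mcg/hr ÷ 59.21053 mcg/mL = 32.60078 mL/hr
Volume infused = 32.60078 mL/hr × 3.2 hr = 104.3225 mL
Volume remaining = 304 − 104.3225 = 199.6775 mL
Drug remaining = 199.6775 mL × 59.21053 mcg/mL = 11823.01 mcg = 11.82301 mg

11.8 mg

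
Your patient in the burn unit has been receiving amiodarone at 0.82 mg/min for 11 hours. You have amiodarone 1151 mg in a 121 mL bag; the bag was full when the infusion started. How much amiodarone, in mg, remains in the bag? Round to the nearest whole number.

0.82 mg/min × 60 min/hr = 49.2 mg/hr
Concentration = 1151 mg ÷ 121 mL = 9.512397 mg/mL
Rate = 49.2 mg/hr ÷ 9.512397 mg/mL = 5.172198 mL/hr
Volume infused = 5.172198 mL/hr × 11 hr = 56.89418 mL
Volume remaining = 121 − 56.89418 = 64.10582 mL
Drug remaining = 64.10582 mL × 9.512397 mg/mL = 609.8 mg

610 mg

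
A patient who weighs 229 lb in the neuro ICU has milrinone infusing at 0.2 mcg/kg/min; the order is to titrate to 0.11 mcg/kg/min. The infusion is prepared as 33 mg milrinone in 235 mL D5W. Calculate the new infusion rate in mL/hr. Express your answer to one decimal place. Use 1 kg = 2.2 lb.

4.9 mL/hr

Weight = 229 lb ÷ 2.2 lb/kg = 104.0909 kg
Dose = 0.11 mcg/kg/min × 104.0909 kg = 11.45 mcg/min
11.45 mcg/min × 60 min/hr = 687 mcg/hr
Concentration = 33 mg ÷ 235 mL = 0.1404255 mg/mL = 140.4255 mcg/mL
Rate = 687 mcg/hr ÷ 140.4255 mcg/mL = 4.892273 mL/hr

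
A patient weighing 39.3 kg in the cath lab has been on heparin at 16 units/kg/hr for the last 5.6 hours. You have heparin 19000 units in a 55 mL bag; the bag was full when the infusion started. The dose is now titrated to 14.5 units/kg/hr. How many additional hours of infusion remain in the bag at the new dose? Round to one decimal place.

27.2 hours

Initial rate:
Dose = 16 units/kg/hr × 39.3 kg = 628.8 units/hr
Concentration = 19000 units ÷ 55 mL = 345.4545 units/mL
Rate = 628.8 units/hr ÷ 345.4545 units/mL = 1.820211 mL/hr
Volume infused so far = 1.820211 mL/hr × 5.6 hr = 10.19318 mL
Volume remaining = 55 − 10.19318 = 44.80682 mL
New rate:
Dose = 14.5 units/kg/hr × 39.3 kg = 569.85 units/hr
Rate = 569.85 units/hr ÷ 345.4545 units/mL = 1.649566 mL/hr
Time remaining = 44.80682 mL ÷ 1.649566 mL/hr = 27.1628 hr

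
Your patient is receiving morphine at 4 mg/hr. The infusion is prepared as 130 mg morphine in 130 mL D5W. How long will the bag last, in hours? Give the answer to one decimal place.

Concentration = 130 mg ÷ 130 mL = 1 mg/mL
Rate = 4 mg/hr ÷ 1 mg/mL = 4 mL/hr
Duration = 130 mL ÷ 4 mL/hr = 32.5 hr

32.5 hours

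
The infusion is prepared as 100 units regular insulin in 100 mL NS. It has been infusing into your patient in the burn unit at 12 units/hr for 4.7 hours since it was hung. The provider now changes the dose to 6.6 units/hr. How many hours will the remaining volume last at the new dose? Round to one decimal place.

6.6 hours

Initial rate:
Concentration = 100 units ÷ 100 mL = 1 units/mL
Rate = 12 units/hr ÷ 1 units/mL = 12 mL/hr
Volume infused so far = 12 mL/hr × 4.7 hr = 56.4 mL
Volume remaining = 100 − 56.4 = 43.6 mL
New rate:
Rate = 6.6 units/hr ÷ 1 units/mL = 6.6 mL/hr
Time remaining = 43.6 mL ÷ 6.6 mL/hr = 6.606061 hr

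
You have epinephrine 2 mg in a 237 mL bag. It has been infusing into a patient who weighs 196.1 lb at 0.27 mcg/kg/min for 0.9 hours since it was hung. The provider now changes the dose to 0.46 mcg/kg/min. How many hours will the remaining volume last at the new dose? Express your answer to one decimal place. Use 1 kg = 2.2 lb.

0.3 hours

Initial rate:
Weight = 196.1 lb ÷ 2.2 lb/kg = 89.13636 kg
Dose = 0.27 mcg/kg/min × 89.13636 kg = 24.06682 mcg/min
24.06682 mcg/min × 60 min/hr = 1444.009 mcg/hr
Concentration = 2 mg ÷ 237 mL = 0.008438819 mg/mL = 8.438819 mcg/mL
Rate = 1444.009 mcg/hr ÷ 8.438819 mcg/mL = 171.1151 mL/hr
Volume infused so far = 171.1151 mL/hr × 0.9 hr = 154.0036 mL
Volume remaining = 237 − 154.0036 = 82.99643 mL
New rate:
Dose = 0.46 mcg/kg/min × 89.13636 kg = 41.00273 mcg/min
41.00273 mcg/min × 60 min/hr = 2460.164 mcg/hr
Rate = 2460.164 mcg/hr ÷ 8.438819 mcg/mL = 291.5294 mL/hr
Time remaining = 82.99643 mL ÷ 291.5294 mL/hr = 0.2846932 hr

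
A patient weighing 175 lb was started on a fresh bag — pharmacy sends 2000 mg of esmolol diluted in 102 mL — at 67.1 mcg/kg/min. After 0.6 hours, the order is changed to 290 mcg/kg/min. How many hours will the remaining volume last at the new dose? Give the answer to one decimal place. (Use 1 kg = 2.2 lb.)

1.3 hours

Initial rate:
Weight = 175 lb ÷ 2.2 lb/kg = 79.54545 kg
Dose = 67.1 mcg/kg/min × 79.54545 kg = 5337.5 mcg/min
5337.5 mcg/min × 60 min/hr = 320250 mcg/hr
Concentration = 2000 mg ÷ 102 mL = 19.60784 mg/mL = 19607.84 mcg/mL
Rate = 320250 mcg/hr ÷ 19607.84 mcg/mL = 16.33275 mL/hr
Volume infused so far = 16.33275 mL/hr × 0.6 hr = 9.79965 mL
Volume remaining = 102 − 9.79965 = 92.20035 mL
New rate:
Dose = 290 mcg/kg/min × 79.54545 kg = 23068.18 mcg/min
23068.18 mcg/min × 60 min/hr = 1384091 mcg/hr
Rate = 1384091 mcg/hr ÷ 19607.84 mcg/mL = 70.58864 mL/hr
Time remaining = 92.20035 mL ÷ 70.58864 mL/hr = 1.306164 hr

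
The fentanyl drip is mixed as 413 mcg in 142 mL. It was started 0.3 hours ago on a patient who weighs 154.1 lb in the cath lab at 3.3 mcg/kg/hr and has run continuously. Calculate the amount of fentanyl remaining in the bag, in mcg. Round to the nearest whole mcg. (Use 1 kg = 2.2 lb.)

Weight = 154.1 lb ÷ 2.2 lb/kg = 70.04545 kg
Dose = 3.3 mcg/kg/hr × 70.04545 kg = 231.15 mcg/hr
Concentration = 413 mcg ÷ 142 mL = 2.908451 mcg/mL
Rate = 231.15 mcg/hr ÷ 2.908451 mcg/mL = 79.4753 mL/hr
Volume infused = 79.4753 mL/hr × 0.3 hr = 23.84259 mL
Volume remaining = 142 − 23.84259 = 118.1574 mL
Drug remaining = 118.1574 mL × 2.908451 mcg/mL = 343.655 mcg

344 mcg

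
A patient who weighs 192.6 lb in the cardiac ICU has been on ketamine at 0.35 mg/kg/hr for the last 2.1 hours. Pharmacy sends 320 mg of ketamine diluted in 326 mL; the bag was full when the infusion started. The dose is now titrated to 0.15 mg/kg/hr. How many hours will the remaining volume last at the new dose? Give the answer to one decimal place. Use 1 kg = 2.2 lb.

Initial rate:
Weight = 192.6 lb ÷ 2.2 lb/kg = 87.54545 kg
Dose = 0.35 mg/kg/hr × 87.54545 kg = 30.64091 mg/hr
Concentration = 320 mg ÷ 326 mL = 0.9815951 mg/mL
Rate = 30.64091 mg/hr ÷ 0.9815951 mg/mL = 31.21543 mL/hr
Volume infused so far = 31.21543 mL/hr × 2.1 hr = 65.55239 mL
Volume remaining = 326 − 65.55239 = 260.4476 mL
New rate:
Dose = 0.15 mg/kg/hr × 87.54545 kg = 13.13182 mg/hr
Rate = 13.13182 mg/hr ÷ 0.9815951 mg/mL = 13.37804 mL/hr
Time remaining = 260.4476 mL ÷ 13.37804 mL/hr = 19.46829 hr

19.5 hours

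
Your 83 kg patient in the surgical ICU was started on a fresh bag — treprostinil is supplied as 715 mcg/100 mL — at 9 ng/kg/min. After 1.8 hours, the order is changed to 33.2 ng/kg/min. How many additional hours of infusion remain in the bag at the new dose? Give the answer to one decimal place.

Initial rate:
Dose = 9 ng/kg/min × 83 kg = 747 ng/min
747 ng/min × 60 min/hr = 44820 ng/hr
Concentration = 715 mcg ÷ 100 mL = 7.15 mcg/mL = 7150 ng/mL
Rate = 44820 ng/hr ÷ 7150 ng/mL = 6.268531 mL/hr
Volume infused so far = 6.268531 mL/hr × 1.8 hr = 11.28336 mL
Volume remaining = 100 − 11.28336 = 88.71664 mL
New rate:
Dose = 33.2 ng/kg/min × 83 kg = 2755.6 ng/min
2755.6 ng/min × 60 min/hr = 165336 ng/hr
Rate = 165336 ng/hr ÷ 7150 ng/mL = 23.12392 mL/hr
Time remaining = 88.71664 mL ÷ 23.12392 mL/hr = 3.836575 hr

3.8 hours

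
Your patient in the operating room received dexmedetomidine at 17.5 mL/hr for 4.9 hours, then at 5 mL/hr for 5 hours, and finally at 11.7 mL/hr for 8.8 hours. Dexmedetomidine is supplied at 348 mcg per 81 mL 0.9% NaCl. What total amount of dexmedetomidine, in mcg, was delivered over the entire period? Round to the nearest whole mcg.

Concentration = 348 mcg ÷ 81 mL = 4.296296 mcg/mL
Stage 1: 17.5 mL/hr × 4.9 hr = 85.75 mL → 85.75 mL × 4.296296 mcg/mL = 368.4074 mcg
Stage 2: 5 mL/hr × 5 hr = 25 mL → 25 mL × 4.296296 mcg/mL = 107.4074 mcg
Stage 3: 11.7 mL/hr × 8.8 hr = 102.96 mL → 102.96 mL × 4.296296 mcg/mL = 442.3467 mcg
Total = 368.4074 + 107.4074 + 442.3467 = 918.1615 mcg

918 mcg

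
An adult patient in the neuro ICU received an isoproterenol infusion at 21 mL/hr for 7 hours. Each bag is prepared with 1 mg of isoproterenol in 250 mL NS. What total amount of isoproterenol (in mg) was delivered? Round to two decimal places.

Concentration = 1 mg ÷ 250 mL = 0.004 mg/mL = 4 mcg/mL
Drug rate = 21 mL/hr × 4 mcg/mL = 84 mcg/hr
Total = 84 mcg/hr × 7 hr = 588 mcg = 0.588 mg

0.59 mg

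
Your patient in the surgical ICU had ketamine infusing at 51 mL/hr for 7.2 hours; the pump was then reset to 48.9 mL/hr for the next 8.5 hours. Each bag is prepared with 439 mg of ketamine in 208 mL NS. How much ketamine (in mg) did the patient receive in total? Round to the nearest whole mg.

1652 mg

Concentration = 439 mg ÷ 208 mL = 2.110577 mg/mL
Stage 1: 51 mL/hr × 7.2 hr = 367.2 mL → 367.2 mL × 2.110577 mg/mL = 775.0038 mg
Stage 2: 48.9 mL/hr × 8.5 hr = 415.65 mL → 415.65 mL × 2.110577 mg/mL = 877.2613 mg
Total = 775.0038 + 877.2613 = 1652.265 mg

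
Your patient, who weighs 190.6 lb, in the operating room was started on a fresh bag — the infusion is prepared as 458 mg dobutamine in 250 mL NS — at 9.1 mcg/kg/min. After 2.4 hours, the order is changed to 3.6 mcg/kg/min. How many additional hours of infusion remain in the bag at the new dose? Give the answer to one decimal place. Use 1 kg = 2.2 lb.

18.4 hours

Initial rate:
Weight = 190.6 lb ÷ 2.2 lb/kg = 86.63636 kg
Dose = 9.1 mcg/kg/min × 86.63636 kg = 788.3909 mcg/min
788.3909 mcg/min × 60 min/hr = 47303.45 mcg/hr
Concentration = 458 mg ÷ 250 mL = 1.832 mg/mL = 1832 mcg/mL
Rate = 47303.45 mcg/hr ÷ 1832 mcg/mL = 25.82066 mL/hr
Volume infused so far = 25.82066 mL/hr × 2.4 hr = 61.96959 mL
Volume remaining = 250 − 61.96959 = 188.0304 mL
New rate:
Dose = 3.6 mcg/kg/min × 86.63636 kg = 311.8909 mcg/min
311.8909 mcg/min × 60 min/hr = 18713.45 mcg/hr
Rate = 18713.45 mcg/hr ÷ 1832 mcg/mL = 10.21477 mL/hr
Time remaining = 188.0304 mL ÷ 10.21477 mL/hr = 18.4077 hr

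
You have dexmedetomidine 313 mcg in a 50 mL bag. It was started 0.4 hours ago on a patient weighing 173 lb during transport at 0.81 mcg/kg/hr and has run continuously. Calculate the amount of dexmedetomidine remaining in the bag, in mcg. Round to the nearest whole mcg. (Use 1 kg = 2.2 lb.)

Weight = 173 lb ÷ 2.2 lb/kg = 78.63636 kg
Dose = 0.81 mcg/kg/hr × 78.63636 kg = 63.69545 mcg/hr
Concentration = 313 mcg ÷ 50 mL = 6.26 mcg/mL
Rate = 63.69545 mcg/hr ÷ 6.26 mcg/mL = 10.17499 mL/hr
Volume infused = 10.17499 mL/hr × 0.4 hr = 4.069997 mL
Volume remaining = 50 − 4.069997 = 45.93 mL
Drug remaining = 45.93 mL × 6.26 mcg/mL = 287.5218 mcg

288 mcg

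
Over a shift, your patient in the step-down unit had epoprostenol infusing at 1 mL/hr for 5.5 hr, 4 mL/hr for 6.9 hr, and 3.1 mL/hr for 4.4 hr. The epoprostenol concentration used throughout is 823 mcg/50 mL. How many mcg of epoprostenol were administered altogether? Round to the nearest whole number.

769 mcg

Concentration = 823 mcg ÷ 50 mL = 16.46 mcg/mL
Stage 1: 1 mL/hr × 5.5 hr = 5.5 mL → 5.5 mL × 16.46 mcg/mL = 90.53 mcg
Stage 2: 4 mL/hr × 6.9 hr = 27.6 mL → 27.6 mL × 16.46 mcg/mL = 454.296 mcg
Stage 3: 3.1 mL/hr × 4.4 hr = 13.64 mL → 13.64 mL × 16.46 mcg/mL = 224.5144 mcg
Total = 90.53 + 454.296 + 224.5144 = 769.3404 mcg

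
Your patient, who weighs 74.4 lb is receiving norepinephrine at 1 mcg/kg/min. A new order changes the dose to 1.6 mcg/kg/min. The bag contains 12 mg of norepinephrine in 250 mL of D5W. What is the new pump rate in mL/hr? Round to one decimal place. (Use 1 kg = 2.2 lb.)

67.6 mL/hr

Weight = 74.4 lb ÷ 2.2 lb/kg = 33.81818 kg
Dose = 1.6 mcg/kg/min × 33.81818 kg = 54.10909 mcg/min
54.10909 mcg/min × 60 min/hr = 3246.545 mcg/hr
Concentration = 12 mg ÷ 250 mL = 0.048 mg/mL = 48 mcg/mL
Rate = 3246.545 mcg/hr ÷ 48 mcg/mL = 67.63636 mL/hr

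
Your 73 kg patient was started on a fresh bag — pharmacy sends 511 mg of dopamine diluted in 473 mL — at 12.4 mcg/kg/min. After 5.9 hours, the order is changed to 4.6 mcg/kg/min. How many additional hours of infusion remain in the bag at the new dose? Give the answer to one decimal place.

9.5 hours

Initial rate:
Dose = 12.4 mcg/kg/min × 73 kg = 905.2 mcg/min
905.2 mcg/min × 60 min/hr = 54312 mcg/hr
Concentration = 511 mg ÷ 473 mL = 1.080338 mg/mL = 1080.338 mcg/mL
Rate = 54312 mcg/hr ÷ 1080.338 mcg/mL = 50.27314 mL/hr
Volume infused so far = 50.27314 mL/hr × 5.9 hr = 296.6115 mL
Volume remaining = 473 − 296.6115 = 176.3885 mL
New rate:
Dose = 4.6 mcg/kg/min × 73 kg = 335.8 mcg/min
335.8 mcg/min × 60 min/hr = 20148 mcg/hr
Rate = 20148 mcg/hr ÷ 1080.338 mcg/mL = 18.64971 mL/hr
Time remaining = 176.3885 mL ÷ 18.64971 mL/hr = 9.457971 hr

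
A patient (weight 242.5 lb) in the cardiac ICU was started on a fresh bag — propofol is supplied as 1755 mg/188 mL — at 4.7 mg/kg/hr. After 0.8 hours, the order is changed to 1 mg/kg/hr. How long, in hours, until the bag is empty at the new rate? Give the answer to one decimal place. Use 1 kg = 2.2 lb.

12.2 hours

Initial rate:
Weight = 242.5 lb ÷ 2.2 lb/kg = 110.2273 kg
Dose = 4.7 mg/kg/hr × 110.2273 kg = 518.0682 mg/hr
Concentration = 1755 mg ÷ 188 mL = 9.335106 mg/mL
Rate = 518.0682 mg/hr ÷ 9.335106 mg/mL = 55.49676 mL/hr
Volume infused so far = 55.49676 mL/hr × 0.8 hr = 44.39741 mL
Volume remaining = 188 − 44.39741 = 143.6026 mL
New rate:
Dose = 1 mg/kg/hr × 110.2273 kg = 110.2273 mg/hr
Rate = 110.2273 mg/hr ÷ 9.335106 mg/mL = 11.80782 mL/hr
Time remaining = 143.6026 mL ÷ 11.80782 mL/hr = 12.16165 hr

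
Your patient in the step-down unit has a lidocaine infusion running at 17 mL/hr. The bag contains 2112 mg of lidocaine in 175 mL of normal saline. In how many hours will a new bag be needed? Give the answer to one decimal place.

Duration = 175 mL ÷ 17 mL/hr = 10.29412 hr

10.3 hours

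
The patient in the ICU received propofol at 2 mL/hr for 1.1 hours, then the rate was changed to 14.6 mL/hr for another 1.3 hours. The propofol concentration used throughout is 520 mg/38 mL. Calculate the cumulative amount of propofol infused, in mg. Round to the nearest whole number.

290 mg

Concentration = 520 mg ÷ 38 mL = 13.68421 mg/mL
Stage 1: 2 mL/hr × 1.1 hr = 2.2 mL → 2.2 mL × 13.68421 mg/mL = 30.10526 mg
Stage 2: 14.6 mL/hr × 1.3 hr = 18.98 mL → 18.98 mL × 13.68421 mg/mL = 259.7263 mg
Total = 30.10526 + 259.7263 = 289.8316 mg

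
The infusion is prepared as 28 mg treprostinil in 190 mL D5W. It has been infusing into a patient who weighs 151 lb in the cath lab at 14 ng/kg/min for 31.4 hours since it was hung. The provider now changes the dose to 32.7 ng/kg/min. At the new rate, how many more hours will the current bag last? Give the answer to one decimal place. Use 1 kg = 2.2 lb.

194.5 hours

Initial rate:
Weight = 151 lb ÷ 2.2 lb/kg = 68.63636 kg
Dose = 14 ng/kg/min × 68.63636 kg = 960.9091 ng/min
960.9091 ng/min × 60 min/hr = 57654.55 ng/hr
Concentration = 28 mg ÷ 190 mL = 0.1473684 mg/mL = 147368.4 ng/mL
Rate = 57654.55 ng/hr ÷ 147368.4 ng/mL = 0.3912273 mL/hr
Volume infused so far = 0.3912273 mL/hr × 31.4 hr = 12.28454 mL
Volume remaining = 190 − 12.28454 = 177.7155 mL
New rate:
Dose = 32.7 ng/kg/min × 68.63636 kg = 2244.409 ng/min
2244.409 ng/min × 60 min/hr = 134664.5 ng/hr
Rate = 134664.5 ng/hr ÷ 147368.4 ng/mL = 0.9137951 mL/hr
Time remaining = 177.7155 mL ÷ 0.9137951 mL/hr = 194.4806 hr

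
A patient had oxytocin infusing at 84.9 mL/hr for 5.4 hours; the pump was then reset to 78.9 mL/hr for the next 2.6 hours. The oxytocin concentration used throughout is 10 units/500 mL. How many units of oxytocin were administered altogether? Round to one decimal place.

Concentration = 10 units ÷ 500 mL = 0.02 units/mL
Stage 1: 84.9 mL/hr × 5.4 hr = 458.46 mL → 458.46 mL × 0.02 units/mL = 9.1692 units
Stage 2: 78.9 mL/hr × 2.6 hr = 205.14 mL → 205.14 mL × 0.02 units/mL = 4.1028 units
Total = 9.1692 + 4.1028 = 13.272 units

13.3 units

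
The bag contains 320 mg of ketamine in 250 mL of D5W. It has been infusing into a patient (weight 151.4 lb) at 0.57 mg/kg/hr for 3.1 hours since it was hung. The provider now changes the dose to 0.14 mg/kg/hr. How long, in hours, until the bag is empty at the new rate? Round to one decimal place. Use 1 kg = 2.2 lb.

20.6 hours

Initial rate:
Weight = 151.4 lb ÷ 2.2 lb/kg = 68.81818 kg
Dose = 0.57 mg/kg/hr × 68.81818 kg = 39.22636 mg/hr
Concentration = 320 mg ÷ 250 mL = 1.28 mg/mL
Rate = 39.22636 mg/hr ÷ 1.28 mg/mL = 30.6456 mL/hr
Volume infused so far = 30.6456 mL/hr × 3.1 hr = 95.00135 mL
Volume remaining = 250 − 95.00135 = 154.9987 mL
New rate:
Dose = 0.14 mg/kg/hr × 68.81818 kg = 9.634545 mg/hr
Rate = 9.634545 mg/hr ÷ 1.28 mg/mL = 7.526989 mL/hr
Time remaining = 154.9987 mL ÷ 7.526989 mL/hr = 20.59239 hr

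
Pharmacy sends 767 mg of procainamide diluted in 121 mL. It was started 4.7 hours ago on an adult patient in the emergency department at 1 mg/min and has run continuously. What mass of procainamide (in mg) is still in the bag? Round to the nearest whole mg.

485 mg

1 mg/min × 60 min/hr = 60 mg/hr
Concentration = 767 mg ÷ 121 mL = 6.338843 mg/mL
Rate = 60 mg/hr ÷ 6.338843 mg/mL = 9.46545 mL/hr
Volume infused = 9.46545 mL/hr × 4.7 hr = 44.48761 mL
Volume remaining = 121 − 44.48761 = 76.51239 mL
Drug remaining = 76.51239 mL × 6.338843 mg/mL = 485 mg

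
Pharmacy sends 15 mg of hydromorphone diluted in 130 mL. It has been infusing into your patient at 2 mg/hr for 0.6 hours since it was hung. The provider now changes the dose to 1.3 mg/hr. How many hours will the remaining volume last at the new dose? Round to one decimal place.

10.6 hours

Initial rate:
Concentration = 15 mg ÷ 130 mL = 0.1153846 mg/mL
Rate = 2 mg/hr ÷ 0.1153846 mg/mL = 17.33333 mL/hr
Volume infused so far = 17.33333 mL/hr × 0.6 hr = 10.4 mL
Volume remaining = 130 − 10.4 = 119.6 mL
New rate:
Rate = 1.3 mg/hr ÷ 0.1153846 mg/mL = 11.26667 mL/hr
Time remaining = 119.6 mL ÷ 11.26667 mL/hr = 10.61538 hr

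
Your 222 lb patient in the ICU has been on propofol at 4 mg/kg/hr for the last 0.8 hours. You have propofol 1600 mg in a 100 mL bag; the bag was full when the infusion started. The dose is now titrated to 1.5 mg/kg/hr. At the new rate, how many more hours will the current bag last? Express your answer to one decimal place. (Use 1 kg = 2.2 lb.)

8.4 hours

Initial rate:
Weight = 222 lb ÷ 2.2 lb/kg = 100.9091 kg
Dose = 4 mg/kg/hr × 100.9091 kg = 403.6364 mg/hr
Concentration = 1600 mg ÷ 100 mL = 16 mg/mL
Rate = 403.6364 mg/hr ÷ 16 mg/mL = 25.22727 mL/hr
Volume infused so far = 25.22727 mL/hr × 0.8 hr = 20.18182 mL
Volume remaining = 100 − 20.18182 = 79.81818 mL
New rate:
Dose = 1.5 mg/kg/hr × 100.9091 kg = 151.3636 mg/hr
Rate = 151.3636 mg/hr ÷ 16 mg/mL = 9.460227 mL/hr
Time remaining = 79.81818 mL ÷ 9.460227 mL/hr = 8.437237 hr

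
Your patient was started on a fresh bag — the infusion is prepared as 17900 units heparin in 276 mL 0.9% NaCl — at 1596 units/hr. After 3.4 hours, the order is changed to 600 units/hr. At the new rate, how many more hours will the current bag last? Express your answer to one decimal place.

Initial rate:
Concentration = 17900 units ÷ 276 mL = 64.85507 units/mL
Rate = 1596 units/hr ÷ 64.85507 units/mL = 24.60872 mL/hr
Volume infused so far = 24.60872 mL/hr × 3.4 hr = 83.66963 mL
Volume remaining = 276 − 83.66963 = 192.3304 mL
New rate:
Rate = 600 units/hr ÷ 64.85507 units/mL = 9.251397 mL/hr
Time remaining = 192.3304 mL ÷ 9.251397 mL/hr = 20.78933 hr

20.8 hours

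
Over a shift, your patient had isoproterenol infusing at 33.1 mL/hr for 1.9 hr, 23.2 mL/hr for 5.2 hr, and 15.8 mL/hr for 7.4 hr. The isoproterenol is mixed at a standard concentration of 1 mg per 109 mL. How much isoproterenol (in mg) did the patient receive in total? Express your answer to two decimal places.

2.76 mg

Concentration = 1 mg ÷ 109 mL = 0.009174312 mg/mL
Stage 1: 33.1 mL/hr × 1.9 hr = 62.89 mL → 62.89 mL × 0.009174312 mg/mL = 0.5769725 mg
Stage 2: 23.2 mL/hr × 5.2 hr = 120.64 mL → 120.64 mL × 0.009174312 mg/mL = 1.106789 mg
Stage 3: 15.8 mL/hr × 7.4 hr = 116.92 mL → 116.92 mL × 0.009174312 mg/mL = 1.072661 mg
Total = 0.5769725 + 1.106789 + 1.072661 = 2.756422 mg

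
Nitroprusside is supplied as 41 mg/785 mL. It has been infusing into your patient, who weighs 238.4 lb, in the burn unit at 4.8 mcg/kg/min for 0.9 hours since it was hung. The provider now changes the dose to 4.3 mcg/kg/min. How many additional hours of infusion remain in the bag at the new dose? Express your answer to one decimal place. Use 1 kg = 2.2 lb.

0.5 hours

Initial rate:
Weight = 238.4 lb ÷ 2.2 lb/kg = 108.3636 kg
Dose = 4.8 mcg/kg/min × 108.3636 kg = 520.1455 mcg/min
520.1455 mcg/min × 60 min/hr = 31208.73 mcg/hr
Concentration = 41 mg ÷ 785 mL = 0.0522293 mg/mL = 52.2293 mcg/mL
Rate = 31208.73 mcg/hr ÷ 52.2293 mcg/mL = 597.5329 mL/hr
Volume infused so far = 597.5329 mL/hr × 0.9 hr = 537.7797 mL
Volume remaining = 785 − 537.7797 = 247.2203 mL
New rate:
Dose = 4.3 mcg/kg/min × 108.3636 kg = 465.9636 mcg/min
465.9636 mcg/min × 60 min/hr = 27957.82 mcg/hr
Rate = 27957.82 mcg/hr ÷ 52.2293 mcg/mL = 535.2899 mL/hr
Time remaining = 247.2203 mL ÷ 535.2899 mL/hr = 0.4618438 hr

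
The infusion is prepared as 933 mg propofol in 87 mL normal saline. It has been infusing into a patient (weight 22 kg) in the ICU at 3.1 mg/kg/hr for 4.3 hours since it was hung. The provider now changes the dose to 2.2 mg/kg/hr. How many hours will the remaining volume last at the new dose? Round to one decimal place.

13.2 hours

Initial rate:
Dose = 3.1 mg/kg/hr × 22 kg = 68.2 mg/hr
Concentration = 933 mg ÷ 87 mL = 10.72414 mg/mL
Rate = 68.2 mg/hr ÷ 10.72414 mg/mL = 6.359486 mL/hr
Volume infused so far = 6.359486 mL/hr × 4.3 hr = 27.34579 mL
Volume remaining = 87 − 27.34579 = 59.65421 mL
New rate:
Dose = 2.2 mg/kg/hr × 22 kg = 48.4 mg/hr
Rate = 48.4 mg/hr ÷ 10.72414 mg/mL = 4.513183 mL/hr
Time remaining = 59.65421 mL ÷ 4.513183 mL/hr = 13.21777 hr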